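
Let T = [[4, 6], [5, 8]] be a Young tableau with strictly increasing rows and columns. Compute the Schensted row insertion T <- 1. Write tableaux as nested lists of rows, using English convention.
In row 1, 1 replaces 4 (the leftmost entry greater than 1); 4 is bumped to row 2. In row 2, 4 replaces 5 (the leftmost entry greater than 4); 5 is bumped to row 3. 5 starts a new row 3. The new tableau is [[1, 6], [4, 8], [5]].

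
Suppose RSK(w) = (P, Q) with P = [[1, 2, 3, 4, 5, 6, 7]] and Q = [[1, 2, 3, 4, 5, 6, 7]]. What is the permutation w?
Reverse the RSK construction: for i from n down to 1, find the cell of Q containing i, remove the entry at that cell from P, and reverse-bump it up through P; the value ejected from row 1 is w(i).

Step i=7: Q has 7 at row 1, column 7; remove that cell from P, ejecting 7. So w(7) = 7. P is now [[1, 2, 3, 4, 5, 6]].
Step i=6: Q has 6 at row 1, column 6; remove that cell from P, ejecting 6. So w(6) = 6. P is now [[1, 2, 3, 4, 5]].
Step i=5: Q has 5 at row 1, column 5; remove that cell from P, ejecting 5. So w(5) = 5. P is now [[1, 2, 3, 4]].
Step i=4: Q has 4 at row 1, column 4; remove that cell from P, ejecting 4. So w(4) = 4. P is now [[1, 2, 3]].
Step i=3: Q has 3 at row 1, column 3; remove that cell from P, ejecting 3. So w(3) = 3. P is now [[1, 2]].
Step i=2: Q has 2 at row 1, column 2; remove that cell from P, ejecting 2. So w(2) = 2. P is now [[1]].
Step i=1: Q has 1 at row 1, column 1; remove that cell from P, ejecting 1. So w(1) = 1. P is now [].

So w = 1 2 3 4 5 6 7.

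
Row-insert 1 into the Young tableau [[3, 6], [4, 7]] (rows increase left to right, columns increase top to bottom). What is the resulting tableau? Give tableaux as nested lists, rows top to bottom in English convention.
In row 1, 1 replaces 3 (the leftmost entry greater than 1); 3 is bumped to row 2. In row 2, 3 replaces 4 (the leftmost entry greater than 3); 4 is bumped to row 3. 4 starts a new row 3. The new tableau is [[1, 6], [3, 7], [4]].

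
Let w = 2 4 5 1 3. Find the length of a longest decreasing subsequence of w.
2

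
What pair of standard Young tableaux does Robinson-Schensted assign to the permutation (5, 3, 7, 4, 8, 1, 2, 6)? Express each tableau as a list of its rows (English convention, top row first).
P = [[1, 2, 6], [3, 4, 8], [5, 7]], Q = [[1, 3, 5], [2, 4, 8], [6, 7]]

Insert each entry of the permutation into P by Schensted row insertion, recording in Q the position of each new cell.

Insert 5: appended to row 1. P = [[5]].
Insert 3: 3 bumps 5 from row 1; 5 starts row 2. P = [[3], [5]].
Insert 7: appended to row 1. P = [[3, 7], [5]].
Insert 4: 4 bumps 7 from row 1; 7 appends to row 2. P = [[3, 4], [5, 7]].
Insert 8: appended to row 1. P = [[3, 4, 8], [5, 7]].
Insert 1: 1 bumps 3 from row 1; 3 bumps 5 from row 2; 5 starts row 3. P = [[1, 4, 8], [3, 7], [5]].
Insert 2: 2 bumps 4 from row 1; 4 bumps 7 from row 2; 7 appends to row 3. P = [[1, 2, 8], [3, 4], [5, 7]].
Insert 6: 6 bumps 8 from row 1; 8 appends to row 2. P = [[1, 2, 6], [3, 4, 8], [5, 7]].

So P = [[1, 2, 6], [3, 4, 8], [5, 7]], Q = [[1, 3, 5], [2, 4, 8], [6, 7]].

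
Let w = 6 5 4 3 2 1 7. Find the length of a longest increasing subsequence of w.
2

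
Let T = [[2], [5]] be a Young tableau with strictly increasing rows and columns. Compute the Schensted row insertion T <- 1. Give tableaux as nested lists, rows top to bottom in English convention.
[[1], [2], [5]]

In row 1, 1 replaces 2 (the leftmost entry greater than 1); 2 is bumped to row 2. In row 2, 2 replaces 5 (the leftmost entry greater than 2); 5 is bumped to row 3. 5 starts a new row 3. The new tableau is [[1], [2], [5]].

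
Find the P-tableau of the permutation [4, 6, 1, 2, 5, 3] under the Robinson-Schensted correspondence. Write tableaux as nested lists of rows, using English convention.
P = [[1, 2, 3], [4, 5], [6]]

Insert 4: appended to row 1. P = [[4]].
Insert 6: appended to row 1. P = [[4, 6]].
Insert 1: 1 bumps 4 from row 1; 4 starts row 2. P = [[1, 6], [4]].
Insert 2: 2 bumps 6 from row 1; 6 appends to row 2. P = [[1, 2], [4, 6]].
Insert 5: appended to row 1. P = [[1, 2, 5], [4, 6]].
Insert 3: 3 bumps 5 from row 1; 5 bumps 6 from row 2; 6 starts row 3. P = [[1, 2, 3], [4, 5], [6]].

So P = [[1, 2, 3], [4, 5], [6]].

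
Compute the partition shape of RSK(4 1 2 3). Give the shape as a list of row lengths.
Row-insert each entry into an empty tableau.

After inserting 4: P = [[4]].
After inserting 1: P = [[1], [4]].
After inserting 2: P = [[1, 2], [4]].
After inserting 3: P = [[1, 2, 3], [4]].

The final insertion tableau P = [[1, 2, 3], [4]] has shape [3, 1].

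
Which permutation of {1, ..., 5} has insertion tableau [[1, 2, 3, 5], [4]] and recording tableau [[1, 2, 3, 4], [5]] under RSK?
1 2 4 5 3

Reverse the RSK construction: for i from n down to 1, find the cell of Q containing i, remove the entry at that cell from P, and reverse-bump it up through P; the value ejected from row 1 is w(i).

Step i=5: Q has 5 at row 2, column 1; remove 4 from row 2 of P and reverse-bump: 4 enters row 1 and ejects 3. So w(5) = 3. P is now [[1, 2, 4, 5]].
Step i=4: Q has 4 at row 1, column 4; remove that cell from P, ejecting 5. So w(4) = 5. P is now [[1, 2, 4]].
Step i=3: Q has 3 at row 1, column 3; remove that cell from P, ejecting 4. So w(3) = 4. P is now [[1, 2]].
Step i=2: Q has 2 at row 1, column 2; remove that cell from P, ejecting 2. So w(2) = 2. P is now [[1]].
Step i=1: Q has 1 at row 1, column 1; remove that cell from P, ejecting 1. So w(1) = 1. P is now [].

So w = 1 2 4 5 3.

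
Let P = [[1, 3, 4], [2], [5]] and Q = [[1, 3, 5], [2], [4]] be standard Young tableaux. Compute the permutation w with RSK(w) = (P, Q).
Reverse the RSK construction: for i from n down to 1, find the cell of Q containing i, remove the entry at that cell from P, and reverse-bump it up through P; the value ejected from row 1 is w(i).

Step i=5: Q has 5 at row 1, column 3; remove that cell from P, ejecting 4. So w(5) = 4. P is now [[1, 3], [2], [5]].
Step i=4: Q has 4 at row 3, column 1; remove 5 from row 3 of P and reverse-bump: 5 enters row 2 and ejects 2; 2 enters row 1 and ejects 1. So w(4) = 1. P is now [[2, 3], [5]].
Step i=3: Q has 3 at row 1, column 2; remove that cell from P, ejecting 3. So w(3) = 3. P is now [[2], [5]].
Step i=2: Q has 2 at row 2, column 1; remove 5 from row 2 of P and reverse-bump: 5 enters row 1 and ejects 2. So w(2) = 2. P is now [[5]].
Step i=1: Q has 1 at row 1, column 1; remove that cell from P, ejecting 5. So w(1) = 5. P is now [].

So w = 5 2 3 1 4.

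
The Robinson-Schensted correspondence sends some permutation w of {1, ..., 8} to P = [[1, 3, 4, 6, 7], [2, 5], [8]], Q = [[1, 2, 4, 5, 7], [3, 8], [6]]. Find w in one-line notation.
Reverse the RSK construction: for i from n down to 1, find the cell of Q containing i, remove the entry at that cell from P, and reverse-bump it up through P; the value ejected from row 1 is w(i).

Step i=8: Q has 8 at row 2, column 2; remove 5 from row 2 of P and reverse-bump: 5 enters row 1 and ejects 4. So w(8) = 4. P is now [[1, 3, 5, 6, 7], [2], [8]].
Step i=7: Q has 7 at row 1, column 5; remove that cell from P, ejecting 7. So w(7) = 7. P is now [[1, 3, 5, 6], [2], [8]].
Step i=6: Q has 6 at row 3, column 1; remove 8 from row 3 of P and reverse-bump: 8 enters row 2 and ejects 2; 2 enters row 1 and ejects 1. So w(6) = 1. P is now [[2, 3, 5, 6], [8]].
Step i=5: Q has 5 at row 1, column 4; remove that cell from P, ejecting 6. So w(5) = 6. P is now [[2, 3, 5], [8]].
Step i=4: Q has 4 at row 1, column 3; remove that cell from P, ejecting 5. So w(4) = 5. P is now [[2, 3], [8]].
Step i=3: Q has 3 at row 2, column 1; remove 8 from row 2 of P and reverse-bump: 8 enters row 1 and ejects 3. So w(3) = 3. P is now [[2, 8]].
Step i=2: Q has 2 at row 1, column 2; remove that cell from P, ejecting 8. So w(2) = 8. P is now [[2]].
Step i=1: Q has 1 at row 1, column 1; remove that cell from P, ejecting 2. So w(1) = 2. P is now [].

So w = 2 8 3 5 6 1 7 4.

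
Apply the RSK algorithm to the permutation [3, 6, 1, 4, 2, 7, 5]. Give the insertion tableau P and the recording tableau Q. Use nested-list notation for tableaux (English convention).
Insert each entry of the permutation into P by Schensted row insertion, recording in Q the position of each new cell.

After inserting 3: P = [[3]].
After inserting 6: P = [[3, 6]].
After inserting 1: P = [[1, 6], [3]].
After inserting 4: P = [[1, 4], [3, 6]].
After inserting 2: P = [[1, 2], [3, 4], [6]].
After inserting 7: P = [[1, 2, 7], [3, 4], [6]].
After inserting 5: P = [[1, 2, 5], [3, 4, 7], [6]].

So P = [[1, 2, 5], [3, 4, 7], [6]], Q = [[1, 2, 6], [3, 4, 7], [5]].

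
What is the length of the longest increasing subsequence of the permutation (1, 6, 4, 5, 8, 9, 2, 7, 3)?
5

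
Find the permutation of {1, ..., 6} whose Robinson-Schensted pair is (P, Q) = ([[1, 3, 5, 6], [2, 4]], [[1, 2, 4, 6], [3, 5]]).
2 4 1 5 3 6

Reverse RSK: for i = n, n-1, ..., 1, locate i in Q, remove the corresponding corner cell from P, and reverse-bump its entry up through P; the value ejected from row 1 is w(i).

So w = 2 4 1 5 3 6.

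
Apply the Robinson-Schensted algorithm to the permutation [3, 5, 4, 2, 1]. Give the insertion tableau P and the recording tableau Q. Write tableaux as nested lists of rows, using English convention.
P = [[1, 4], [2], [3], [5]], Q = [[1, 2], [3], [4], [5]]

Insert each entry of the permutation into P by Schensted row insertion, recording in Q the position of each new cell.

Insert 3: appended to row 1. P = [[3]], Q = [[1]].
Insert 5: appended to row 1. P = [[3, 5]], Q = [[1, 2]].
Insert 4: 4 bumps 5 from row 1; 5 starts row 2. P = [[3, 4], [5]], Q = [[1, 2], [3]].
Insert 2: 2 bumps 3 from row 1; 3 bumps 5 from row 2; 5 starts row 3. P = [[2, 4], [3], [5]], Q = [[1, 2], [3], [4]].
Insert 1: 1 bumps 2 from row 1; 2 bumps 3 from row 2; 3 bumps 5 from row 3; 5 starts row 4. P = [[1, 4], [2], [3], [5]], Q = [[1, 2], [3], [4], [5]].

So P = [[1, 4], [2], [3], [5]], Q = [[1, 2], [3], [4], [5]].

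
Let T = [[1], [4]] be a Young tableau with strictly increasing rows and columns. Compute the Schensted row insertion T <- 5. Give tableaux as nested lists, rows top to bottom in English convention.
[[1, 5], [4]]

5 is larger than every entry of row 1, so it is appended to row 1. The new tableau is [[1, 5], [4]].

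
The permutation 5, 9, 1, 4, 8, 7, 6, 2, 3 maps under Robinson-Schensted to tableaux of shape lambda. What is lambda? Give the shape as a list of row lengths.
Row-insert each entry into an empty tableau.

After inserting 5: P = [[5]].
After inserting 9: P = [[5, 9]].
After inserting 1: P = [[1, 9], [5]].
After inserting 4: P = [[1, 4], [5, 9]].
After inserting 8: P = [[1, 4, 8], [5, 9]].
After inserting 7: P = [[1, 4, 7], [5, 8], [9]].
After inserting 6: P = [[1, 4, 6], [5, 7], [8], [9]].
After inserting 2: P = [[1, 2, 6], [4, 7], [5], [8], [9]].
After inserting 3: P = [[1, 2, 3], [4, 6], [5, 7], [8], [9]].

The final insertion tableau P = [[1, 2, 3], [4, 6], [5, 7], [8], [9]] has shape [3, 2, 2, 1, 1].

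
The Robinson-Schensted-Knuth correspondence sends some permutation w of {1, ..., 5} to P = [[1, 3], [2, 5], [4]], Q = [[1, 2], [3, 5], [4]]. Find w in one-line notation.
4 5 2 1 3

Reverse the RSK construction: for i from n down to 1, find the cell of Q containing i, remove the entry at that cell from P, and reverse-bump it up through P; the value ejected from row 1 is w(i).

Step i=5: Q has 5 at row 2, column 2; remove 5 from row 2 of P and reverse-bump: 5 enters row 1 and ejects 3. So w(5) = 3. P is now [[1, 5], [2], [4]].
Step i=4: Q has 4 at row 3, column 1; remove 4 from row 3 of P and reverse-bump: 4 enters row 2 and ejects 2; 2 enters row 1 and ejects 1. So w(4) = 1. P is now [[2, 5], [4]].
Step i=3: Q has 3 at row 2, column 1; remove 4 from row 2 of P and reverse-bump: 4 enters row 1 and ejects 2. So w(3) = 2. P is now [[4, 5]].
Step i=2: Q has 2 at row 1, column 2; remove that cell from P, ejecting 5. So w(2) = 5. P is now [[4]].
Step i=1: Q has 1 at row 1, column 1; remove that cell from P, ejecting 4. So w(1) = 4. P is now [].

So w = 4 5 2 1 3.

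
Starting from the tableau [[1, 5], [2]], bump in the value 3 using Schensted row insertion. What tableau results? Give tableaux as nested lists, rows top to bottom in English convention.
In row 1, 3 replaces 5 (the leftmost entry greater than 3); 5 is bumped to row 2. 5 is appended to row 2. The new tableau is [[1, 3], [2, 5]].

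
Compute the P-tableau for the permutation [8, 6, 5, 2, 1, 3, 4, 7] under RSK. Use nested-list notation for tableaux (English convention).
Insert 8: appended to row 1. P = [[8]].
Insert 6: 6 bumps 8 from row 1; 8 starts row 2. P = [[6], [8]].
Insert 5: 5 bumps 6 from row 1; 6 bumps 8 from row 2; 8 starts row 3. P = [[5], [6], [8]].
Insert 2: 2 bumps 5 from row 1; 5 bumps 6 from row 2; 6 bumps 8 from row 3; 8 starts row 4. P = [[2], [5], [6], [8]].
Insert 1: 1 bumps 2 from row 1; 2 bumps 5 from row 2; 5 bumps 6 from row 3; 6 bumps 8 from row 4; 8 starts row 5. P = [[1], [2], [5], [6], [8]].
Insert 3: appended to row 1. P = [[1, 3], [2], [5], [6], [8]].
Insert 4: appended to row 1. P = [[1, 3, 4], [2], [5], [6], [8]].
Insert 7: appended to row 1. P = [[1, 3, 4, 7], [2], [5], [6], [8]].

So P = [[1, 3, 4, 7], [2], [5], [6], [8]].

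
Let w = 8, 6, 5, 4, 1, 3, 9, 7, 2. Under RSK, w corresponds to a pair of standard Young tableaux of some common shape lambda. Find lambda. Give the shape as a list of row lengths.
[3, 2, 1, 1, 1, 1]

Row-insert each entry into an empty tableau.

After inserting 8: P = [[8]].
After inserting 6: P = [[6], [8]].
After inserting 5: P = [[5], [6], [8]].
After inserting 4: P = [[4], [5], [6], [8]].
After inserting 1: P = [[1], [4], [5], [6], [8]].
After inserting 3: P = [[1, 3], [4], [5], [6], [8]].
After inserting 9: P = [[1, 3, 9], [4], [5], [6], [8]].
After inserting 7: P = [[1, 3, 7], [4, 9], [5], [6], [8]].
After inserting 2: P = [[1, 2, 7], [3, 9], [4], [5], [6], [8]].

The final insertion tableau P = [[1, 2, 7], [3, 9], [4], [5], [6], [8]] has shape [3, 2, 1, 1, 1, 1].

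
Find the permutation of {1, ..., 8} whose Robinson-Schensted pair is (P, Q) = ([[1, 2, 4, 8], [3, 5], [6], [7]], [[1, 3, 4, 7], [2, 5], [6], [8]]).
3 1 2 7 6 5 8 4

Reverse the RSK construction: for i from n down to 1, find the cell of Q containing i, remove the entry at that cell from P, and reverse-bump it up through P; the value ejected from row 1 is w(i).

Step i=8: Q has 8 at row 4, column 1; remove 7 from row 4 of P and reverse-bump: 7 enters row 3 and ejects 6; 6 enters row 2 and ejects 5; 5 enters row 1 and ejects 4. So w(8) = 4. P is now [[1, 2, 5, 8], [3, 6], [7]].
Step i=7: Q has 7 at row 1, column 4; remove that cell from P, ejecting 8. So w(7) = 8. P is now [[1, 2, 5], [3, 6], [7]].
Step i=6: Q has 6 at row 3, column 1; remove 7 from row 3 of P and reverse-bump: 7 enters row 2 and ejects 6; 6 enters row 1 and ejects 5. So w(6) = 5. P is now [[1, 2, 6], [3, 7]].
Step i=5: Q has 5 at row 2, column 2; remove 7 from row 2 of P and reverse-bump: 7 enters row 1 and ejects 6. So w(5) = 6. P is now [[1, 2, 7], [3]].
Step i=4: Q has 4 at row 1, column 3; remove that cell from P, ejecting 7. So w(4) = 7. P is now [[1, 2], [3]].
Step i=3: Q has 3 at row 1, column 2; remove that cell from P, ejecting 2. So w(3) = 2. P is now [[1], [3]].
Step i=2: Q has 2 at row 2, column 1; remove 3 from row 2 of P and reverse-bump: 3 enters row 1 and ejects 1. So w(2) = 1. P is now [[3]].
Step i=1: Q has 1 at row 1, column 1; remove that cell from P, ejecting 3. So w(1) = 3. P is now [].

So w = 3 1 2 7 6 5 8 4.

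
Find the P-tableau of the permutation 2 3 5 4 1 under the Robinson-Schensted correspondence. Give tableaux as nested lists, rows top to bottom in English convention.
Insert 2: appended to row 1. P = [[2]].
Insert 3: appended to row 1. P = [[2, 3]].
Insert 5: appended to row 1. P = [[2, 3, 5]].
Insert 4: 4 bumps 5 from row 1; 5 starts row 2. P = [[2, 3, 4], [5]].
Insert 1: 1 bumps 2 from row 1; 2 bumps 5 from row 2; 5 starts row 3. P = [[1, 3, 4], [2], [5]].

So P = [[1, 3, 4], [2], [5]].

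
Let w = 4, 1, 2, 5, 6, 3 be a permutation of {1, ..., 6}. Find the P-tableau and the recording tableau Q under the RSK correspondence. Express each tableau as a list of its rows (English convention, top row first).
P = [[1, 2, 3, 6], [4, 5]], Q = [[1, 3, 4, 5], [2, 6]]

Insert each entry of the permutation into P by Schensted row insertion, recording in Q the position of each new cell.

Insert 4: appended to row 1. P = [[4]].
Insert 1: 1 bumps 4 from row 1; 4 starts row 2. P = [[1], [4]].
Insert 2: appended to row 1. P = [[1, 2], [4]].
Insert 5: appended to row 1. P = [[1, 2, 5], [4]].
Insert 6: appended to row 1. P = [[1, 2, 5, 6], [4]].
Insert 3: 3 bumps 5 from row 1; 5 appends to row 2. P = [[1, 2, 3, 6], [4, 5]].

So P = [[1, 2, 3, 6], [4, 5]], Q = [[1, 3, 4, 5], [2, 6]].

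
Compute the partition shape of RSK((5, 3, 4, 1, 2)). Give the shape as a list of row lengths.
[2, 2, 1]

Row-insert each entry into an empty tableau.

After inserting 5: P = [[5]].
After inserting 3: P = [[3], [5]].
After inserting 4: P = [[3, 4], [5]].
After inserting 1: P = [[1, 4], [3], [5]].
After inserting 2: P = [[1, 2], [3, 4], [5]].

The final insertion tableau P = [[1, 2], [3, 4], [5]] has shape [2, 2, 1].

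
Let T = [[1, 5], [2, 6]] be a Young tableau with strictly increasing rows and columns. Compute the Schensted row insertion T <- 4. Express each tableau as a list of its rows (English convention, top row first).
[[1, 4], [2, 5], [6]]

In row 1, 4 replaces 5 (the leftmost entry greater than 4); 5 is bumped to row 2. In row 2, 5 replaces 6 (the leftmost entry greater than 5); 6 is bumped to row 3. 6 starts a new row 3. The new tableau is [[1, 4], [2, 5], [6]].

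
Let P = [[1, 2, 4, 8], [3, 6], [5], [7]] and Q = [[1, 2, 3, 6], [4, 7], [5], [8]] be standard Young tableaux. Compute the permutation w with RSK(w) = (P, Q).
Reverse the RSK construction: for i from n down to 1, find the cell of Q containing i, remove the entry at that cell from P, and reverse-bump it up through P; the value ejected from row 1 is w(i).

Step i=8: Q has 8 at row 4, column 1; remove 7 from row 4 of P and reverse-bump: 7 enters row 3 and ejects 5; 5 enters row 2 and ejects 3; 3 enters row 1 and ejects 2. So w(8) = 2. P is now [[1, 3, 4, 8], [5, 6], [7]].
Step i=7: Q has 7 at row 2, column 2; remove 6 from row 2 of P and reverse-bump: 6 enters row 1 and ejects 4. So w(7) = 4. P is now [[1, 3, 6, 8], [5], [7]].
Step i=6: Q has 6 at row 1, column 4; remove that cell from P, ejecting 8. So w(6) = 8. P is now [[1, 3, 6], [5], [7]].
Step i=5: Q has 5 at row 3, column 1; remove 7 from row 3 of P and reverse-bump: 7 enters row 2 and ejects 5; 5 enters row 1 and ejects 3. So w(5) = 3. P is now [[1, 5, 6], [7]].
Step i=4: Q has 4 at row 2, column 1; remove 7 from row 2 of P and reverse-bump: 7 enters row 1 and ejects 6. So w(4) = 6. P is now [[1, 5, 7]].
Step i=3: Q has 3 at row 1, column 3; remove that cell from P, ejecting 7. So w(3) = 7. P is now [[1, 5]].
Step i=2: Q has 2 at row 1, column 2; remove that cell from P, ejecting 5. So w(2) = 5. P is now [[1]].
Step i=1: Q has 1 at row 1, column 1; remove that cell from P, ejecting 1. So w(1) = 1. P is now [].

So w = 1 5 7 6 3 8 4 2.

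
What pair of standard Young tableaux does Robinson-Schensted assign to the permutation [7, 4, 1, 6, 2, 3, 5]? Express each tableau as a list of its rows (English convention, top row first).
P = [[1, 2, 3, 5], [4, 6], [7]], Q = [[1, 4, 6, 7], [2, 5], [3]]

Insert each entry of the permutation into P by Schensted row insertion, recording in Q the position of each new cell.

After inserting 7: P = [[7]].
After inserting 4: P = [[4], [7]].
After inserting 1: P = [[1], [4], [7]].
After inserting 6: P = [[1, 6], [4], [7]].
After inserting 2: P = [[1, 2], [4, 6], [7]].
After inserting 3: P = [[1, 2, 3], [4, 6], [7]].
After inserting 5: P = [[1, 2, 3, 5], [4, 6], [7]].

So P = [[1, 2, 3, 5], [4, 6], [7]], Q = [[1, 4, 6, 7], [2, 5], [3]].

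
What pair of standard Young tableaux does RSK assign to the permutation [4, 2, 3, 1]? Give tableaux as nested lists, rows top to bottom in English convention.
Insert each entry of the permutation into P by Schensted row insertion, recording in Q the position of each new cell.

Insert 4: appended to row 1. P = [[4]], Q = [[1]].
Insert 2: 2 bumps 4 from row 1; 4 starts row 2. P = [[2], [4]], Q = [[1], [2]].
Insert 3: appended to row 1. P = [[2, 3], [4]], Q = [[1, 3], [2]].
Insert 1: 1 bumps 2 from row 1; 2 bumps 4 from row 2; 4 starts row 3. P = [[1, 3], [2], [4]], Q = [[1, 3], [2], [4]].

So P = [[1, 3], [2], [4]], Q = [[1, 3], [2], [4]].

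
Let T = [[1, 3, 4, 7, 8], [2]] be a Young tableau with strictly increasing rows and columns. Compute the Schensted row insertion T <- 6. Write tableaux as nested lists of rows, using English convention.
[[1, 3, 4, 6, 8], [2, 7]]

In row 1, 6 replaces 7 (the leftmost entry greater than 6); 7 is bumped to row 2. 7 is appended to row 2. The new tableau is [[1, 3, 4, 6, 8], [2, 7]].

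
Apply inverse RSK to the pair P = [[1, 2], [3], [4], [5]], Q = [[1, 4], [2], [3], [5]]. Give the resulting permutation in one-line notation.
5 4 1 3 2

Reverse the RSK construction: for i from n down to 1, find the cell of Q containing i, remove the entry at that cell from P, and reverse-bump it up through P; the value ejected from row 1 is w(i).

Step i=5: Q has 5 at row 4, column 1; remove 5 from row 4 of P and reverse-bump: 5 enters row 3 and ejects 4; 4 enters row 2 and ejects 3; 3 enters row 1 and ejects 2. So w(5) = 2. P is now [[1, 3], [4], [5]].
Step i=4: Q has 4 at row 1, column 2; remove that cell from P, ejecting 3. So w(4) = 3. P is now [[1], [4], [5]].
Step i=3: Q has 3 at row 3, column 1; remove 5 from row 3 of P and reverse-bump: 5 enters row 2 and ejects 4; 4 enters row 1 and ejects 1. So w(3) = 1. P is now [[4], [5]].
Step i=2: Q has 2 at row 2, column 1; remove 5 from row 2 of P and reverse-bump: 5 enters row 1 and ejects 4. So w(2) = 4. P is now [[5]].
Step i=1: Q has 1 at row 1, column 1; remove that cell from P, ejecting 5. So w(1) = 5. P is now [].

So w = 5 4 1 3 2.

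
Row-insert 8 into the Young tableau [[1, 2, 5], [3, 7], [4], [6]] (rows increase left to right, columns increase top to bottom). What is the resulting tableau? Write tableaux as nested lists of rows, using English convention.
[[1, 2, 5, 8], [3, 7], [4], [6]]

8 is larger than every entry of row 1, so it is appended to row 1. The new tableau is [[1, 2, 5, 8], [3, 7], [4], [6]].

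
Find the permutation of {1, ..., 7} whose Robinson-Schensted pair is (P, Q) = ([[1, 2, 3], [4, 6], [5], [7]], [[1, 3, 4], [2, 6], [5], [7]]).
Reverse the RSK construction: for i from n down to 1, find the cell of Q containing i, remove the entry at that cell from P, and reverse-bump it up through P; the value ejected from row 1 is w(i).

Step i=7: Q has 7 at row 4, column 1; remove 7 from row 4 of P and reverse-bump: 7 enters row 3 and ejects 5; 5 enters row 2 and ejects 4; 4 enters row 1 and ejects 3. So w(7) = 3. P is now [[1, 2, 4], [5, 6], [7]].
Step i=6: Q has 6 at row 2, column 2; remove 6 from row 2 of P and reverse-bump: 6 enters row 1 and ejects 4. So w(6) = 4. P is now [[1, 2, 6], [5], [7]].
Step i=5: Q has 5 at row 3, column 1; remove 7 from row 3 of P and reverse-bump: 7 enters row 2 and ejects 5; 5 enters row 1 and ejects 2. So w(5) = 2. P is now [[1, 5, 6], [7]].
Step i=4: Q has 4 at row 1, column 3; remove that cell from P, ejecting 6. So w(4) = 6. P is now [[1, 5], [7]].
Step i=3: Q has 3 at row 1, column 2; remove that cell from P, ejecting 5. So w(3) = 5. P is now [[1], [7]].
Step i=2: Q has 2 at row 2, column 1; remove 7 from row 2 of P and reverse-bump: 7 enters row 1 and ejects 1. So w(2) = 1. P is now [[7]].
Step i=1: Q has 1 at row 1, column 1; remove that cell from P, ejecting 7. So w(1) = 7. P is now [].

So w = 7 1 5 6 2 4 3.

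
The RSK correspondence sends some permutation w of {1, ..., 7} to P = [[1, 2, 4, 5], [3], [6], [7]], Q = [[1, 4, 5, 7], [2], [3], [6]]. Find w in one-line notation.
Reverse RSK: for i = n, n-1, ..., 1, locate i in Q, remove the corresponding corner cell from P, and reverse-bump its entry up through P; the value ejected from row 1 is w(i).

So w = 7 6 1 3 4 2 5.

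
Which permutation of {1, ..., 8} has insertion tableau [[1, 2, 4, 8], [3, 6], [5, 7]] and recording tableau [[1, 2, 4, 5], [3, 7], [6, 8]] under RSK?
Reverse the RSK construction: for i from n down to 1, find the cell of Q containing i, remove the entry at that cell from P, and reverse-bump it up through P; the value ejected from row 1 is w(i).

Step i=8: Q has 8 at row 3, column 2; remove 7 from row 3 of P and reverse-bump: 7 enters row 2 and ejects 6; 6 enters row 1 and ejects 4. So w(8) = 4. P is now [[1, 2, 6, 8], [3, 7], [5]].
Step i=7: Q has 7 at row 2, column 2; remove 7 from row 2 of P and reverse-bump: 7 enters row 1 and ejects 6. So w(7) = 6. P is now [[1, 2, 7, 8], [3], [5]].
Step i=6: Q has 6 at row 3, column 1; remove 5 from row 3 of P and reverse-bump: 5 enters row 2 and ejects 3; 3 enters row 1 and ejects 2. So w(6) = 2. P is now [[1, 3, 7, 8], [5]].
Step i=5: Q has 5 at row 1, column 4; remove that cell from P, ejecting 8. So w(5) = 8. P is now [[1, 3, 7], [5]].
Step i=4: Q has 4 at row 1, column 3; remove that cell from P, ejecting 7. So w(4) = 7. P is now [[1, 3], [5]].
Step i=3: Q has 3 at row 2, column 1; remove 5 from row 2 of P and reverse-bump: 5 enters row 1 and ejects 3. So w(3) = 3. P is now [[1, 5]].
Step i=2: Q has 2 at row 1, column 2; remove that cell from P, ejecting 5. So w(2) = 5. P is now [[1]].
Step i=1: Q has 1 at row 1, column 1; remove that cell from P, ejecting 1. So w(1) = 1. P is now [].

So w = 1 5 3 7 8 2 6 4.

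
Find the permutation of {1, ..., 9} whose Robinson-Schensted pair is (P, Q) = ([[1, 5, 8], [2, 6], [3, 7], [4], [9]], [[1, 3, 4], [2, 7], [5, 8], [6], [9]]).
9 4 7 8 3 2 6 5 1

Reverse the RSK construction: for i from n down to 1, find the cell of Q containing i, remove the entry at that cell from P, and reverse-bump it up through P; the value ejected from row 1 is w(i).

Step i=9: Q has 9 at row 5, column 1; remove 9 from row 5 of P and reverse-bump: 9 enters row 4 and ejects 4; 4 enters row 3 and ejects 3; 3 enters row 2 and ejects 2; 2 enters row 1 and ejects 1. So w(9) = 1. P is now [[2, 5, 8], [3, 6], [4, 7], [9]].
Step i=8: Q has 8 at row 3, column 2; remove 7 from row 3 of P and reverse-bump: 7 enters row 2 and ejects 6; 6 enters row 1 and ejects 5. So w(8) = 5. P is now [[2, 6, 8], [3, 7], [4], [9]].
Step i=7: Q has 7 at row 2, column 2; remove 7 from row 2 of P and reverse-bump: 7 enters row 1 and ejects 6. So w(7) = 6. P is now [[2, 7, 8], [3], [4], [9]].
Step i=6: Q has 6 at row 4, column 1; remove 9 from row 4 of P and reverse-bump: 9 enters row 3 and ejects 4; 4 enters row 2 and ejects 3; 3 enters row 1 and ejects 2. So w(6) = 2. P is now [[3, 7, 8], [4], [9]].
Step i=5: Q has 5 at row 3, column 1; remove 9 from row 3 of P and reverse-bump: 9 enters row 2 and ejects 4; 4 enters row 1 and ejects 3. So w(5) = 3. P is now [[4, 7, 8], [9]].
Step i=4: Q has 4 at row 1, column 3; remove that cell from P, ejecting 8. So w(4) = 8. P is now [[4, 7], [9]].
Step i=3: Q has 3 at row 1, column 2; remove that cell from P, ejecting 7. So w(3) = 7. P is now [[4], [9]].
Step i=2: Q has 2 at row 2, column 1; remove 9 from row 2 of P and reverse-bump: 9 enters row 1 and ejects 4. So w(2) = 4. P is now [[9]].
Step i=1: Q has 1 at row 1, column 1; remove that cell from P, ejecting 9. So w(1) = 9. P is now [].

So w = 9 4 7 8 3 2 6 5 1.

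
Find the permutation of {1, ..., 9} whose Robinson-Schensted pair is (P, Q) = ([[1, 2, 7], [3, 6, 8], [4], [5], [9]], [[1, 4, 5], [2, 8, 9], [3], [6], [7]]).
Reverse the RSK construction: for i from n down to 1, find the cell of Q containing i, remove the entry at that cell from P, and reverse-bump it up through P; the value ejected from row 1 is w(i).

Step i=9: Q has 9 at row 2, column 3; remove 8 from row 2 of P and reverse-bump: 8 enters row 1 and ejects 7. So w(9) = 7. P is now [[1, 2, 8], [3, 6], [4], [5], [9]].
Step i=8: Q has 8 at row 2, column 2; remove 6 from row 2 of P and reverse-bump: 6 enters row 1 and ejects 2. So w(8) = 2. P is now [[1, 6, 8], [3], [4], [5], [9]].
Step i=7: Q has 7 at row 5, column 1; remove 9 from row 5 of P and reverse-bump: 9 enters row 4 and ejects 5; 5 enters row 3 and ejects 4; 4 enters row 2 and ejects 3; 3 enters row 1 and ejects 1. So w(7) = 1. P is now [[3, 6, 8], [4], [5], [9]].
Step i=6: Q has 6 at row 4, column 1; remove 9 from row 4 of P and reverse-bump: 9 enters row 3 and ejects 5; 5 enters row 2 and ejects 4; 4 enters row 1 and ejects 3. So w(6) = 3. P is now [[4, 6, 8], [5], [9]].
Step i=5: Q has 5 at row 1, column 3; remove that cell from P, ejecting 8. So w(5) = 8. P is now [[4, 6], [5], [9]].
Step i=4: Q has 4 at row 1, column 2; remove that cell from P, ejecting 6. So w(4) = 6. P is now [[4], [5], [9]].
Step i=3: Q has 3 at row 3, column 1; remove 9 from row 3 of P and reverse-bump: 9 enters row 2 and ejects 5; 5 enters row 1 and ejects 4. So w(3) = 4. P is now [[5], [9]].
Step i=2: Q has 2 at row 2, column 1; remove 9 from row 2 of P and reverse-bump: 9 enters row 1 and ejects 5. So w(2) = 5. P is now [[9]].
Step i=1: Q has 1 at row 1, column 1; remove that cell from P, ejecting 9. So w(1) = 9. P is now [].

So w = 9 5 4 6 8 3 1 2 7.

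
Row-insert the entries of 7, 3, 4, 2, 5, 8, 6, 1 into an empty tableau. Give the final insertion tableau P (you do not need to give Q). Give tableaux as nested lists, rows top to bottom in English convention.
Insert 7: appended to row 1. P = [[7]].
Insert 3: 3 bumps 7 from row 1; 7 starts row 2. P = [[3], [7]].
Insert 4: appended to row 1. P = [[3, 4], [7]].
Insert 2: 2 bumps 3 from row 1; 3 bumps 7 from row 2; 7 starts row 3. P = [[2, 4], [3], [7]].
Insert 5: appended to row 1. P = [[2, 4, 5], [3], [7]].
Insert 8: appended to row 1. P = [[2, 4, 5, 8], [3], [7]].
Insert 6: 6 bumps 8 from row 1; 8 appends to row 2. P = [[2, 4, 5, 6], [3, 8], [7]].
Insert 1: 1 bumps 2 from row 1; 2 bumps 3 from row 2; 3 bumps 7 from row 3; 7 starts row 4. P = [[1, 4, 5, 6], [2, 8], [3], [7]].

So P = [[1, 4, 5, 6], [2, 8], [3], [7]].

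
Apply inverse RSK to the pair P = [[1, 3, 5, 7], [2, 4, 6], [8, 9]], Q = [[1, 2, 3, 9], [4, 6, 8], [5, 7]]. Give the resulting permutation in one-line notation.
Reverse the RSK construction: for i from n down to 1, find the cell of Q containing i, remove the entry at that cell from P, and reverse-bump it up through P; the value ejected from row 1 is w(i).

Step i=9: Q has 9 at row 1, column 4; remove that cell from P, ejecting 7. So w(9) = 7. P is now [[1, 3, 5], [2, 4, 6], [8, 9]].
Step i=8: Q has 8 at row 2, column 3; remove 6 from row 2 of P and reverse-bump: 6 enters row 1 and ejects 5. So w(8) = 5. P is now [[1, 3, 6], [2, 4], [8, 9]].
Step i=7: Q has 7 at row 3, column 2; remove 9 from row 3 of P and reverse-bump: 9 enters row 2 and ejects 4; 4 enters row 1 and ejects 3. So w(7) = 3. P is now [[1, 4, 6], [2, 9], [8]].
Step i=6: Q has 6 at row 2, column 2; remove 9 from row 2 of P and reverse-bump: 9 enters row 1 and ejects 6. So w(6) = 6. P is now [[1, 4, 9], [2], [8]].
Step i=5: Q has 5 at row 3, column 1; remove 8 from row 3 of P and reverse-bump: 8 enters row 2 and ejects 2; 2 enters row 1 and ejects 1. So w(5) = 1. P is now [[2, 4, 9], [8]].
Step i=4: Q has 4 at row 2, column 1; remove 8 from row 2 of P and reverse-bump: 8 enters row 1 and ejects 4. So w(4) = 4. P is now [[2, 8, 9]].
Step i=3: Q has 3 at row 1, column 3; remove that cell from P, ejecting 9. So w(3) = 9. P is now [[2, 8]].
Step i=2: Q has 2 at row 1, column 2; remove that cell from P, ejecting 8. So w(2) = 8. P is now [[2]].
Step i=1: Q has 1 at row 1, column 1; remove that cell from P, ejecting 2. So w(1) = 2. P is now [].

So w = 2 8 9 4 1 6 3 5 7.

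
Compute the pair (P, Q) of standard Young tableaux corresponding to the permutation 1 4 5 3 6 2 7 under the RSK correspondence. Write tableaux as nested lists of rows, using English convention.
Insert each entry of the permutation into P by Schensted row insertion, recording in Q the position of each new cell.

After inserting 1: P = [[1]].
After inserting 4: P = [[1, 4]].
After inserting 5: P = [[1, 4, 5]].
After inserting 3: P = [[1, 3, 5], [4]].
After inserting 6: P = [[1, 3, 5, 6], [4]].
After inserting 2: P = [[1, 2, 5, 6], [3], [4]].
After inserting 7: P = [[1, 2, 5, 6, 7], [3], [4]].

So P = [[1, 2, 5, 6, 7], [3], [4]], Q = [[1, 2, 3, 5, 7], [4], [6]].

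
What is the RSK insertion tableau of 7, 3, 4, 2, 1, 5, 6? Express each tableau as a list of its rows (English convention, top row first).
Insert 7: appended to row 1. P = [[7]].
Insert 3: 3 bumps 7 from row 1; 7 starts row 2. P = [[3], [7]].
Insert 4: appended to row 1. P = [[3, 4], [7]].
Insert 2: 2 bumps 3 from row 1; 3 bumps 7 from row 2; 7 starts row 3. P = [[2, 4], [3], [7]].
Insert 1: 1 bumps 2 from row 1; 2 bumps 3 from row 2; 3 bumps 7 from row 3; 7 starts row 4. P = [[1, 4], [2], [3], [7]].
Insert 5: appended to row 1. P = [[1, 4, 5], [2], [3], [7]].
Insert 6: appended to row 1. P = [[1, 4, 5, 6], [2], [3], [7]].

So P = [[1, 4, 5, 6], [2], [3], [7]].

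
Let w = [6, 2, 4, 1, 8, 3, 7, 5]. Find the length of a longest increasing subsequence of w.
3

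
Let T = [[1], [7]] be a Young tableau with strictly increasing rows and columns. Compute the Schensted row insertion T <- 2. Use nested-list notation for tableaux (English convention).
[[1, 2], [7]]

2 is larger than every entry of row 1, so it is appended to row 1. The new tableau is [[1, 2], [7]].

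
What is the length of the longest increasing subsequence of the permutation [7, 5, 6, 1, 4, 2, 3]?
3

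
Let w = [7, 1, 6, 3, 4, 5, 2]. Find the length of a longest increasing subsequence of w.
4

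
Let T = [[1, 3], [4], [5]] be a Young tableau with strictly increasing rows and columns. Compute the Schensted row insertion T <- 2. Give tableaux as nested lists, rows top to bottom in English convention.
[[1, 2], [3], [4], [5]]

In row 1, 2 replaces 3 (the leftmost entry greater than 2); 3 is bumped to row 2. In row 2, 3 replaces 4 (the leftmost entry greater than 3); 4 is bumped to row 3. In row 3, 4 replaces 5 (the leftmost entry greater than 4); 5 is bumped to row 4. 5 starts a new row 4. The new tableau is [[1, 2], [3], [4], [5]].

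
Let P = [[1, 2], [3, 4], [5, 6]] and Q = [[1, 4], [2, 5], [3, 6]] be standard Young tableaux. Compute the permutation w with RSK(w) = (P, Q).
Reverse the RSK construction: for i from n down to 1, find the cell of Q containing i, remove the entry at that cell from P, and reverse-bump it up through P; the value ejected from row 1 is w(i).

Step i=6: Q has 6 at row 3, column 2; remove 6 from row 3 of P and reverse-bump: 6 enters row 2 and ejects 4; 4 enters row 1 and ejects 2. So w(6) = 2. P is now [[1, 4], [3, 6], [5]].
Step i=5: Q has 5 at row 2, column 2; remove 6 from row 2 of P and reverse-bump: 6 enters row 1 and ejects 4. So w(5) = 4. P is now [[1, 6], [3], [5]].
Step i=4: Q has 4 at row 1, column 2; remove that cell from P, ejecting 6. So w(4) = 6. P is now [[1], [3], [5]].
Step i=3: Q has 3 at row 3, column 1; remove 5 from row 3 of P and reverse-bump: 5 enters row 2 and ejects 3; 3 enters row 1 and ejects 1. So w(3) = 1. P is now [[3], [5]].
Step i=2: Q has 2 at row 2, column 1; remove 5 from row 2 of P and reverse-bump: 5 enters row 1 and ejects 3. So w(2) = 3. P is now [[5]].
Step i=1: Q has 1 at row 1, column 1; remove that cell from P, ejecting 5. So w(1) = 5. P is now [].

So w = 5 3 1 6 4 2.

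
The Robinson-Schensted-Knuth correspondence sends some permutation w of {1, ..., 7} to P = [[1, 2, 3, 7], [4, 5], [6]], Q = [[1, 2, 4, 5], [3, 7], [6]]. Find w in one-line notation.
1 6 4 5 7 2 3

Reverse the RSK construction: for i from n down to 1, find the cell of Q containing i, remove the entry at that cell from P, and reverse-bump it up through P; the value ejected from row 1 is w(i).

Step i=7: Q has 7 at row 2, column 2; remove 5 from row 2 of P and reverse-bump: 5 enters row 1 and ejects 3. So w(7) = 3. P is now [[1, 2, 5, 7], [4], [6]].
Step i=6: Q has 6 at row 3, column 1; remove 6 from row 3 of P and reverse-bump: 6 enters row 2 and ejects 4; 4 enters row 1 and ejects 2. So w(6) = 2. P is now [[1, 4, 5, 7], [6]].
Step i=5: Q has 5 at row 1, column 4; remove that cell from P, ejecting 7. So w(5) = 7. P is now [[1, 4, 5], [6]].
Step i=4: Q has 4 at row 1, column 3; remove that cell from P, ejecting 5. So w(4) = 5. P is now [[1, 4], [6]].
Step i=3: Q has 3 at row 2, column 1; remove 6 from row 2 of P and reverse-bump: 6 enters row 1 and ejects 4. So w(3) = 4. P is now [[1, 6]].
Step i=2: Q has 2 at row 1, column 2; remove that cell from P, ejecting 6. So w(2) = 6. P is now [[1]].
Step i=1: Q has 1 at row 1, column 1; remove that cell from P, ejecting 1. So w(1) = 1. P is now [].

So w = 1 6 4 5 7 2 3.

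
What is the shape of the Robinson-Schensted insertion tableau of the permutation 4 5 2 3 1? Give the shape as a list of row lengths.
Row-insert each entry into an empty tableau.

After inserting 4: P = [[4]].
After inserting 5: P = [[4, 5]].
After inserting 2: P = [[2, 5], [4]].
After inserting 3: P = [[2, 3], [4, 5]].
After inserting 1: P = [[1, 3], [2, 5], [4]].

The final insertion tableau P = [[1, 3], [2, 5], [4]] has shape [2, 2, 1].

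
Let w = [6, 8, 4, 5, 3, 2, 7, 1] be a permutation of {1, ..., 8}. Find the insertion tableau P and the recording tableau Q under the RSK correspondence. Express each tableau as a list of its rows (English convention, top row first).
Insert each entry of the permutation into P by Schensted row insertion, recording in Q the position of each new cell.

Insert 6: appended to row 1. P = [[6]], Q = [[1]].
Insert 8: appended to row 1. P = [[6, 8]], Q = [[1, 2]].
Insert 4: 4 bumps 6 from row 1; 6 starts row 2. P = [[4, 8], [6]], Q = [[1, 2], [3]].
Insert 5: 5 bumps 8 from row 1; 8 appends to row 2. P = [[4, 5], [6, 8]], Q = [[1, 2], [3, 4]].
Insert 3: 3 bumps 4 from row 1; 4 bumps 6 from row 2; 6 starts row 3. P = [[3, 5], [4, 8], [6]], Q = [[1, 2], [3, 4], [5]].
Insert 2: 2 bumps 3 from row 1; 3 bumps 4 from row 2; 4 bumps 6 from row 3; 6 starts row 4. P = [[2, 5], [3, 8], [4], [6]], Q = [[1, 2], [3, 4], [5], [6]].
Insert 7: appended to row 1. P = [[2, 5, 7], [3, 8], [4], [6]], Q = [[1, 2, 7], [3, 4], [5], [6]].
Insert 1: 1 bumps 2 from row 1; 2 bumps 3 from row 2; 3 bumps 4 from row 3; 4 bumps 6 from row 4; 6 starts row 5. P = [[1, 5, 7], [2, 8], [3], [4], [6]], Q = [[1, 2, 7], [3, 4], [5], [6], [8]].

So P = [[1, 5, 7], [2, 8], [3], [4], [6]], Q = [[1, 2, 7], [3, 4], [5], [6], [8]].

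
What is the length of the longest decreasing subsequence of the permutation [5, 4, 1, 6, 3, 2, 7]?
4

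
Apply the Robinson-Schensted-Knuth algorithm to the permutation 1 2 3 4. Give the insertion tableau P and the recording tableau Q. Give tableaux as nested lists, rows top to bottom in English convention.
P = [[1, 2, 3, 4]], Q = [[1, 2, 3, 4]]

Insert each entry of the permutation into P by Schensted row insertion, recording in Q the position of each new cell.

Insert 1: appended to row 1. P = [[1]].
Insert 2: appended to row 1. P = [[1, 2]].
Insert 3: appended to row 1. P = [[1, 2, 3]].
Insert 4: appended to row 1. P = [[1, 2, 3, 4]].

So P = [[1, 2, 3, 4]], Q = [[1, 2, 3, 4]].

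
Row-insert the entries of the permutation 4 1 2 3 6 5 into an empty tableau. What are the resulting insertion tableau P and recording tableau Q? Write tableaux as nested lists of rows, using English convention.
P = [[1, 2, 3, 5], [4, 6]], Q = [[1, 3, 4, 5], [2, 6]]

Insert each entry of the permutation into P by Schensted row insertion, recording in Q the position of each new cell.

Insert 4: appended to row 1. P = [[4]], Q = [[1]].
Insert 1: 1 bumps 4 from row 1; 4 starts row 2. P = [[1], [4]], Q = [[1], [2]].
Insert 2: appended to row 1. P = [[1, 2], [4]], Q = [[1, 3], [2]].
Insert 3: appended to row 1. P = [[1, 2, 3], [4]], Q = [[1, 3, 4], [2]].
Insert 6: appended to row 1. P = [[1, 2, 3, 6], [4]], Q = [[1, 3, 4, 5], [2]].
Insert 5: 5 bumps 6 from row 1; 6 appends to row 2. P = [[1, 2, 3, 5], [4, 6]], Q = [[1, 3, 4, 5], [2, 6]].

So P = [[1, 2, 3, 5], [4, 6]], Q = [[1, 3, 4, 5], [2, 6]].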